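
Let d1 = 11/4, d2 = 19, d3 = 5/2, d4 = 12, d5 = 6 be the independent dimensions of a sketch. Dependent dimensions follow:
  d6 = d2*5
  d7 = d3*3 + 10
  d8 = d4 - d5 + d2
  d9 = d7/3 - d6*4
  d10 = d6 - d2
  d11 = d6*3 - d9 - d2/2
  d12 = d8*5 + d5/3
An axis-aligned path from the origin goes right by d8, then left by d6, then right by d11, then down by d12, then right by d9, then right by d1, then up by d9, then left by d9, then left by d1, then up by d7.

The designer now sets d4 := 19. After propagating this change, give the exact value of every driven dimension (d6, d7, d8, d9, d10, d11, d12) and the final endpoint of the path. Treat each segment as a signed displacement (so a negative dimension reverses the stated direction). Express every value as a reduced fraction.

d6 = 95
d7 = 35/2
d8 = 32
d9 = -2245/6
d10 = 76
d11 = 1949/3
d12 = 162
endpoint = (1760/3, -1556/3)

Apply edit: d4 := 19
  d6 = d2*5 = 95
  d7 = d3*3 + 10 = 35/2
  d8 = d4 - d5 + d2 = 32
  d9 = d7/3 - d6*4 = -2245/6
  d10 = d6 - d2 = 76
  d11 = d6*3 - d9 - d2/2 = 1949/3
  d12 = d8*5 + d5/3 = 162
Walk from origin (0, 0):
  seg 1: right by d8 = 32 → (32, 0)
  seg 2: left by d6 = 95 → (-63, 0)
  seg 3: right by d11 = 1949/3 → (1760/3, 0)
  seg 4: down by d12 = 162 → (1760/3, -162)
  seg 5: right by d9 = -2245/6 → (425/2, -162)
  seg 6: right by d1 = 11/4 → (861/4, -162)
  seg 7: up by d9 = -2245/6 → (861/4, -3217/6)
  seg 8: left by d9 = -2245/6 → (7073/12, -3217/6)
  seg 9: left by d1 = 11/4 → (1760/3, -3217/6)
  seg 10: up by d7 = 35/2 → (1760/3, -1556/3)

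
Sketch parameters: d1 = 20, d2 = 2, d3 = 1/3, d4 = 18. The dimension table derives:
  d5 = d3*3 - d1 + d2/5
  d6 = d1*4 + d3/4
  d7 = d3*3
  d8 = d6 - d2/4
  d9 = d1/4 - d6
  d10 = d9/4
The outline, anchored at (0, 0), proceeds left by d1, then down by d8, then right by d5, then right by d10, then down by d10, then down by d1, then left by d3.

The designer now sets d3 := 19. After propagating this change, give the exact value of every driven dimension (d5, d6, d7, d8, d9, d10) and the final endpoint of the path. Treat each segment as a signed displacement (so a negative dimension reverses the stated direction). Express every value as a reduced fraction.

Apply edit: d3 := 19
  d5 = d3*3 - d1 + d2/5 = 187/5
  d6 = d1*4 + d3/4 = 339/4
  d7 = d3*3 = 57
  d8 = d6 - d2/4 = 337/4
  d9 = d1/4 - d6 = -319/4
  d10 = d9/4 = -319/16
Walk from origin (0, 0):
  seg 1: left by d1 = 20 → (-20, 0)
  seg 2: down by d8 = 337/4 → (-20, -337/4)
  seg 3: right by d5 = 187/5 → (87/5, -337/4)
  seg 4: right by d10 = -319/16 → (-203/80, -337/4)
  seg 5: down by d10 = -319/16 → (-203/80, -1029/16)
  seg 6: down by d1 = 20 → (-203/80, -1349/16)
  seg 7: left by d3 = 19 → (-1723/80, -1349/16)

d5 = 187/5
d6 = 339/4
d7 = 57
d8 = 337/4
d9 = -319/4
d10 = -319/16
endpoint = (-1723/80, -1349/16)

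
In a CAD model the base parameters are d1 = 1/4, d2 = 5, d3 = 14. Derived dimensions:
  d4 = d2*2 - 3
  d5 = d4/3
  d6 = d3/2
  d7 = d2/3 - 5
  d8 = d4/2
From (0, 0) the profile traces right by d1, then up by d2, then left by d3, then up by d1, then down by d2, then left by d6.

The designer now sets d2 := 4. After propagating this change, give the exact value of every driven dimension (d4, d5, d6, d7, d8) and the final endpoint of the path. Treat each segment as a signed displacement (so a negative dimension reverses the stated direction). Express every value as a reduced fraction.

Apply edit: d2 := 4
  d4 = d2*2 - 3 = 5
  d5 = d4/3 = 5/3
  d6 = d3/2 = 7
  d7 = d2/3 - 5 = -11/3
  d8 = d4/2 = 5/2
Walk from origin (0, 0):
  seg 1: right by d1 = 1/4 → (1/4, 0)
  seg 2: up by d2 = 4 → (1/4, 4)
  seg 3: left by d3 = 14 → (-55/4, 4)
  seg 4: up by d1 = 1/4 → (-55/4, 17/4)
  seg 5: down by d2 = 4 → (-55/4, 1/4)
  seg 6: left by d6 = 7 → (-83/4, 1/4)

d4 = 5
d5 = 5/3
d6 = 7
d7 = -11/3
d8 = 5/2
endpoint = (-83/4, 1/4)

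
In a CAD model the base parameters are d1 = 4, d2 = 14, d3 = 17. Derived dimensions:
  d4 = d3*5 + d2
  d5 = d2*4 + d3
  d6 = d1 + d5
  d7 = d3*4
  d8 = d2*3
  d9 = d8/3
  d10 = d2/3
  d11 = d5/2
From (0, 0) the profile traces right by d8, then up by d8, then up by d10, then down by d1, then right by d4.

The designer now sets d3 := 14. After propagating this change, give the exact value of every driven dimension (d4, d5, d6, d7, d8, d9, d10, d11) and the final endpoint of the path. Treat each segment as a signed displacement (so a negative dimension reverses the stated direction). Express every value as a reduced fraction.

d4 = 84
d5 = 70
d6 = 74
d7 = 56
d8 = 42
d9 = 14
d10 = 14/3
d11 = 35
endpoint = (126, 128/3)

Apply edit: d3 := 14
  d4 = d3*5 + d2 = 84
  d5 = d2*4 + d3 = 70
  d6 = d1 + d5 = 74
  d7 = d3*4 = 56
  d8 = d2*3 = 42
  d9 = d8/3 = 14
  d10 = d2/3 = 14/3
  d11 = d5/2 = 35
Walk from origin (0, 0):
  seg 1: right by d8 = 42 → (42, 0)
  seg 2: up by d8 = 42 → (42, 42)
  seg 3: up by d10 = 14/3 → (42, 140/3)
  seg 4: down by d1 = 4 → (42, 128/3)
  seg 5: right by d4 = 84 → (126, 128/3)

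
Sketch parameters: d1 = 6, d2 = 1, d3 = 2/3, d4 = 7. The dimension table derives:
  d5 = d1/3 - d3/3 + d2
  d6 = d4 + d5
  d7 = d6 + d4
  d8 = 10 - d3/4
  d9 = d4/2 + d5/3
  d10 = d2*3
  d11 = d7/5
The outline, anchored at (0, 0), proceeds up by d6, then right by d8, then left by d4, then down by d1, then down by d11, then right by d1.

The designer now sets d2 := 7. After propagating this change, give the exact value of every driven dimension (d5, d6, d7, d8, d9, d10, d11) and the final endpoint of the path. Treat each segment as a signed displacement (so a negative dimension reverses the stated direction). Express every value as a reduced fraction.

Apply edit: d2 := 7
  d5 = d1/3 - d3/3 + d2 = 79/9
  d6 = d4 + d5 = 142/9
  d7 = d6 + d4 = 205/9
  d8 = 10 - d3/4 = 59/6
  d9 = d4/2 + d5/3 = 347/54
  d10 = d2*3 = 21
  d11 = d7/5 = 41/9
Walk from origin (0, 0):
  seg 1: up by d6 = 142/9 → (0, 142/9)
  seg 2: right by d8 = 59/6 → (59/6, 142/9)
  seg 3: left by d4 = 7 → (17/6, 142/9)
  seg 4: down by d1 = 6 → (17/6, 88/9)
  seg 5: down by d11 = 41/9 → (17/6, 47/9)
  seg 6: right by d1 = 6 → (53/6, 47/9)

d5 = 79/9
d6 = 142/9
d7 = 205/9
d8 = 59/6
d9 = 347/54
d10 = 21
d11 = 41/9
endpoint = (53/6, 47/9)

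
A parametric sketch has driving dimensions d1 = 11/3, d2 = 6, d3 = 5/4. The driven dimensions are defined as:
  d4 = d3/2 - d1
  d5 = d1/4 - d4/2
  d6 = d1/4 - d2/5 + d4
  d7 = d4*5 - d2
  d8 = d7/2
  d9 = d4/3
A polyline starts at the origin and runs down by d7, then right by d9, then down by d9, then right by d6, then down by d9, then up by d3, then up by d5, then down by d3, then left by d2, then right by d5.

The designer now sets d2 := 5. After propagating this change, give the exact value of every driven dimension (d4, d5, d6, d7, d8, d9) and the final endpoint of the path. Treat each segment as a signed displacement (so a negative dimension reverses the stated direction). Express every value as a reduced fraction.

Apply edit: d2 := 5
  d4 = d3/2 - d1 = -73/24
  d5 = d1/4 - d4/2 = 39/16
  d6 = d1/4 - d2/5 + d4 = -25/8
  d7 = d4*5 - d2 = -485/24
  d8 = d7/2 = -485/48
  d9 = d4/3 = -73/72
Walk from origin (0, 0):
  seg 1: down by d7 = -485/24 → (0, 485/24)
  seg 2: right by d9 = -73/72 → (-73/72, 485/24)
  seg 3: down by d9 = -73/72 → (-73/72, 191/9)
  seg 4: right by d6 = -25/8 → (-149/36, 191/9)
  seg 5: down by d9 = -73/72 → (-149/36, 1601/72)
  seg 6: up by d3 = 5/4 → (-149/36, 1691/72)
  seg 7: up by d5 = 39/16 → (-149/36, 3733/144)
  seg 8: down by d3 = 5/4 → (-149/36, 3553/144)
  seg 9: left by d2 = 5 → (-329/36, 3553/144)
  seg 10: right by d5 = 39/16 → (-965/144, 3553/144)

d4 = -73/24
d5 = 39/16
d6 = -25/8
d7 = -485/24
d8 = -485/48
d9 = -73/72
endpoint = (-965/144, 3553/144)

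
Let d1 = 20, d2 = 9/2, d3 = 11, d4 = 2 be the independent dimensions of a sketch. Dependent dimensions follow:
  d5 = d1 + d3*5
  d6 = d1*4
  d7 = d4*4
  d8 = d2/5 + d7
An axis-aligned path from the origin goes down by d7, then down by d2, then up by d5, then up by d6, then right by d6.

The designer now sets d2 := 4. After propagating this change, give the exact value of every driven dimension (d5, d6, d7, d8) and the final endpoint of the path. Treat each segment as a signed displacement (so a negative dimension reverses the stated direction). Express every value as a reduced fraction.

Apply edit: d2 := 4
  d5 = d1 + d3*5 = 75
  d6 = d1*4 = 80
  d7 = d4*4 = 8
  d8 = d2/5 + d7 = 44/5
Walk from origin (0, 0):
  seg 1: down by d7 = 8 → (0, -8)
  seg 2: down by d2 = 4 → (0, -12)
  seg 3: up by d5 = 75 → (0, 63)
  seg 4: up by d6 = 80 → (0, 143)
  seg 5: right by d6 = 80 → (80, 143)

d5 = 75
d6 = 80
d7 = 8
d8 = 44/5
endpoint = (80, 143)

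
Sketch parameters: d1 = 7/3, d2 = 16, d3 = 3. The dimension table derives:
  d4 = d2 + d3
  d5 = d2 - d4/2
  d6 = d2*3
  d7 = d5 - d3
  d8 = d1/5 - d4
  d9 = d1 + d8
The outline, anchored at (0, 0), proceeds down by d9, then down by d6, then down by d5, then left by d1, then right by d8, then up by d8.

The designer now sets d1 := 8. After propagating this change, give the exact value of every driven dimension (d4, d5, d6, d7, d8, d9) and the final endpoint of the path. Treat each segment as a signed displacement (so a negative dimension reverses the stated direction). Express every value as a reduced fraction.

Apply edit: d1 := 8
  d4 = d2 + d3 = 19
  d5 = d2 - d4/2 = 13/2
  d6 = d2*3 = 48
  d7 = d5 - d3 = 7/2
  d8 = d1/5 - d4 = -87/5
  d9 = d1 + d8 = -47/5
Walk from origin (0, 0):
  seg 1: down by d9 = -47/5 → (0, 47/5)
  seg 2: down by d6 = 48 → (0, -193/5)
  seg 3: down by d5 = 13/2 → (0, -451/10)
  seg 4: left by d1 = 8 → (-8, -451/10)
  seg 5: right by d8 = -87/5 → (-127/5, -451/10)
  seg 6: up by d8 = -87/5 → (-127/5, -125/2)

d4 = 19
d5 = 13/2
d6 = 48
d7 = 7/2
d8 = -87/5
d9 = -47/5
endpoint = (-127/5, -125/2)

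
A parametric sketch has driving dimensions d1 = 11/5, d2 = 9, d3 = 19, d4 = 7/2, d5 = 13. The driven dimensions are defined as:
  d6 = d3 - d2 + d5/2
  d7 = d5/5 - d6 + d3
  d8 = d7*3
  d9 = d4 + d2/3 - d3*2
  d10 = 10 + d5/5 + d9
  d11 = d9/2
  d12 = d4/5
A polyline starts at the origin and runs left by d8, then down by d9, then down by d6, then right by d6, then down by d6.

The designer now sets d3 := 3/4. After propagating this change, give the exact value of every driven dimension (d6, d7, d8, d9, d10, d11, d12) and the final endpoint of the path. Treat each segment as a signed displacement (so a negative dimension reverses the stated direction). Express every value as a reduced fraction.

d6 = -7/4
d7 = 51/10
d8 = 153/10
d9 = 5
d10 = 88/5
d11 = 5/2
d12 = 7/10
endpoint = (-341/20, -3/2)

Apply edit: d3 := 3/4
  d6 = d3 - d2 + d5/2 = -7/4
  d7 = d5/5 - d6 + d3 = 51/10
  d8 = d7*3 = 153/10
  d9 = d4 + d2/3 - d3*2 = 5
  d10 = 10 + d5/5 + d9 = 88/5
  d11 = d9/2 = 5/2
  d12 = d4/5 = 7/10
Walk from origin (0, 0):
  seg 1: left by d8 = 153/10 → (-153/10, 0)
  seg 2: down by d9 = 5 → (-153/10, -5)
  seg 3: down by d6 = -7/4 → (-153/10, -13/4)
  seg 4: right by d6 = -7/4 → (-341/20, -13/4)
  seg 5: down by d6 = -7/4 → (-341/20, -3/2)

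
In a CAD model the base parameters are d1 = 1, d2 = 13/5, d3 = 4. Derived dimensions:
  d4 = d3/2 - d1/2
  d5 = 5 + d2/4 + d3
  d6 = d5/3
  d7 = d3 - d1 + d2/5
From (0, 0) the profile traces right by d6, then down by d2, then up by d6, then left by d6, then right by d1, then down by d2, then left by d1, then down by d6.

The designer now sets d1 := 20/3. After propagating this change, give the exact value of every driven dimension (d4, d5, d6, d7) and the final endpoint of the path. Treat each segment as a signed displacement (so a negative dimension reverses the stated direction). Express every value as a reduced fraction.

d4 = -4/3
d5 = 193/20
d6 = 193/60
d7 = -161/75
endpoint = (0, -26/5)

Apply edit: d1 := 20/3
  d4 = d3/2 - d1/2 = -4/3
  d5 = 5 + d2/4 + d3 = 193/20
  d6 = d5/3 = 193/60
  d7 = d3 - d1 + d2/5 = -161/75
Walk from origin (0, 0):
  seg 1: right by d6 = 193/60 → (193/60, 0)
  seg 2: down by d2 = 13/5 → (193/60, -13/5)
  seg 3: up by d6 = 193/60 → (193/60, 37/60)
  seg 4: left by d6 = 193/60 → (0, 37/60)
  seg 5: right by d1 = 20/3 → (20/3, 37/60)
  seg 6: down by d2 = 13/5 → (20/3, -119/60)
  seg 7: left by d1 = 20/3 → (0, -119/60)
  seg 8: down by d6 = 193/60 → (0, -26/5)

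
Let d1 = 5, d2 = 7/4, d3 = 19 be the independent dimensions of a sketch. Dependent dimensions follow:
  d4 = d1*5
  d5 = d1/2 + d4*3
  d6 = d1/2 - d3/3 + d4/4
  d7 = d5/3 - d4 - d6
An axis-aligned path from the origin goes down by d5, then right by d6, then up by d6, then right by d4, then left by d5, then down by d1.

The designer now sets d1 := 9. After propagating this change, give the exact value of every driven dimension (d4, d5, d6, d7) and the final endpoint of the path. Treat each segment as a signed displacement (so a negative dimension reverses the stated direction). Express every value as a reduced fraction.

d4 = 45
d5 = 279/2
d6 = 113/12
d7 = -95/12
endpoint = (-1021/12, -1669/12)

Apply edit: d1 := 9
  d4 = d1*5 = 45
  d5 = d1/2 + d4*3 = 279/2
  d6 = d1/2 - d3/3 + d4/4 = 113/12
  d7 = d5/3 - d4 - d6 = -95/12
Walk from origin (0, 0):
  seg 1: down by d5 = 279/2 → (0, -279/2)
  seg 2: right by d6 = 113/12 → (113/12, -279/2)
  seg 3: up by d6 = 113/12 → (113/12, -1561/12)
  seg 4: right by d4 = 45 → (653/12, -1561/12)
  seg 5: left by d5 = 279/2 → (-1021/12, -1561/12)
  seg 6: down by d1 = 9 → (-1021/12, -1669/12)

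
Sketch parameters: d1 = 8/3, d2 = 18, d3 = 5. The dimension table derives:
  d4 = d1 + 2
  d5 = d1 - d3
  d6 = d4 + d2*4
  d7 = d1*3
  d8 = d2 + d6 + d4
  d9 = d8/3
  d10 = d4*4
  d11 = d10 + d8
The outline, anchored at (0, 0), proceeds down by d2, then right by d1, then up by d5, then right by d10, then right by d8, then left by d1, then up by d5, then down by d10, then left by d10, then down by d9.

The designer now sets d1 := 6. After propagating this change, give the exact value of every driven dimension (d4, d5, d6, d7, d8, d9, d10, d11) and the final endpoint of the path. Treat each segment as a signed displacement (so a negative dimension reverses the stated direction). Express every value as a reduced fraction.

Apply edit: d1 := 6
  d4 = d1 + 2 = 8
  d5 = d1 - d3 = 1
  d6 = d4 + d2*4 = 80
  d7 = d1*3 = 18
  d8 = d2 + d6 + d4 = 106
  d9 = d8/3 = 106/3
  d10 = d4*4 = 32
  d11 = d10 + d8 = 138
Walk from origin (0, 0):
  seg 1: down by d2 = 18 → (0, -18)
  seg 2: right by d1 = 6 → (6, -18)
  seg 3: up by d5 = 1 → (6, -17)
  seg 4: right by d10 = 32 → (38, -17)
  seg 5: right by d8 = 106 → (144, -17)
  seg 6: left by d1 = 6 → (138, -17)
  seg 7: up by d5 = 1 → (138, -16)
  seg 8: down by d10 = 32 → (138, -48)
  seg 9: left by d10 = 32 → (106, -48)
  seg 10: down by d9 = 106/3 → (106, -250/3)

d4 = 8
d5 = 1
d6 = 80
d7 = 18
d8 = 106
d9 = 106/3
d10 = 32
d11 = 138
endpoint = (106, -250/3)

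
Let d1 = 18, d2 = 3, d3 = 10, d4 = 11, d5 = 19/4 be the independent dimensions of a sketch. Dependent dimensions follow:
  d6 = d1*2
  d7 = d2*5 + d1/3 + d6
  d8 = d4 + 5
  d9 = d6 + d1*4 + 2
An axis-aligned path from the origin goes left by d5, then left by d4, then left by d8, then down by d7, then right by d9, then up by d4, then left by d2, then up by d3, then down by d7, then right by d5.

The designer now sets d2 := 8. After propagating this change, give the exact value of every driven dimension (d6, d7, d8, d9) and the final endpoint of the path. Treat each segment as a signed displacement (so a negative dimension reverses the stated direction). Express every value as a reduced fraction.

d6 = 36
d7 = 82
d8 = 16
d9 = 110
endpoint = (75, -143)

Apply edit: d2 := 8
  d6 = d1*2 = 36
  d7 = d2*5 + d1/3 + d6 = 82
  d8 = d4 + 5 = 16
  d9 = d6 + d1*4 + 2 = 110
Walk from origin (0, 0):
  seg 1: left by d5 = 19/4 → (-19/4, 0)
  seg 2: left by d4 = 11 → (-63/4, 0)
  seg 3: left by d8 = 16 → (-127/4, 0)
  seg 4: down by d7 = 82 → (-127/4, -82)
  seg 5: right by d9 = 110 → (313/4, -82)
  seg 6: up by d4 = 11 → (313/4, -71)
  seg 7: left by d2 = 8 → (281/4, -71)
  seg 8: up by d3 = 10 → (281/4, -61)
  seg 9: down by d7 = 82 → (281/4, -143)
  seg 10: right by d5 = 19/4 → (75, -143)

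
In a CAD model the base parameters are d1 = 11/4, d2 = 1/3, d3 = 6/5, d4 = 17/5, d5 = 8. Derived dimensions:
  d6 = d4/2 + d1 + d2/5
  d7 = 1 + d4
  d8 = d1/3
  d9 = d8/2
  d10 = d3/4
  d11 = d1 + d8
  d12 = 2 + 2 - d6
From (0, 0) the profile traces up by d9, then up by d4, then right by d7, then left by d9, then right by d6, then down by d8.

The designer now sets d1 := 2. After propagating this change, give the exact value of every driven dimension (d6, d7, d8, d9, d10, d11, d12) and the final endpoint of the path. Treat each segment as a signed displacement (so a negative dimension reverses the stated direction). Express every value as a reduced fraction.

Apply edit: d1 := 2
  d6 = d4/2 + d1 + d2/5 = 113/30
  d7 = 1 + d4 = 22/5
  d8 = d1/3 = 2/3
  d9 = d8/2 = 1/3
  d10 = d3/4 = 3/10
  d11 = d1 + d8 = 8/3
  d12 = 2 + 2 - d6 = 7/30
Walk from origin (0, 0):
  seg 1: up by d9 = 1/3 → (0, 1/3)
  seg 2: up by d4 = 17/5 → (0, 56/15)
  seg 3: right by d7 = 22/5 → (22/5, 56/15)
  seg 4: left by d9 = 1/3 → (61/15, 56/15)
  seg 5: right by d6 = 113/30 → (47/6, 56/15)
  seg 6: down by d8 = 2/3 → (47/6, 46/15)

d6 = 113/30
d7 = 22/5
d8 = 2/3
d9 = 1/3
d10 = 3/10
d11 = 8/3
d12 = 7/30
endpoint = (47/6, 46/15)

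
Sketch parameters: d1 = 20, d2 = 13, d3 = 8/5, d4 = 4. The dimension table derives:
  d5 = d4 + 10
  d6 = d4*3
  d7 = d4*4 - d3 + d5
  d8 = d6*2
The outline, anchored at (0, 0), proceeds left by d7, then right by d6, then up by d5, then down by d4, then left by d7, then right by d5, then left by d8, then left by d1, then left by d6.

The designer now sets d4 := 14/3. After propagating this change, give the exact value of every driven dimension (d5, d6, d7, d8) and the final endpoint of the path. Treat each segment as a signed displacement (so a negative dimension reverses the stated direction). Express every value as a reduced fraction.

d5 = 44/3
d6 = 14
d7 = 476/15
d8 = 28
endpoint = (-484/5, 10)

Apply edit: d4 := 14/3
  d5 = d4 + 10 = 44/3
  d6 = d4*3 = 14
  d7 = d4*4 - d3 + d5 = 476/15
  d8 = d6*2 = 28
Walk from origin (0, 0):
  seg 1: left by d7 = 476/15 → (-476/15, 0)
  seg 2: right by d6 = 14 → (-266/15, 0)
  seg 3: up by d5 = 44/3 → (-266/15, 44/3)
  seg 4: down by d4 = 14/3 → (-266/15, 10)
  seg 5: left by d7 = 476/15 → (-742/15, 10)
  seg 6: right by d5 = 44/3 → (-174/5, 10)
  seg 7: left by d8 = 28 → (-314/5, 10)
  seg 8: left by d1 = 20 → (-414/5, 10)
  seg 9: left by d6 = 14 → (-484/5, 10)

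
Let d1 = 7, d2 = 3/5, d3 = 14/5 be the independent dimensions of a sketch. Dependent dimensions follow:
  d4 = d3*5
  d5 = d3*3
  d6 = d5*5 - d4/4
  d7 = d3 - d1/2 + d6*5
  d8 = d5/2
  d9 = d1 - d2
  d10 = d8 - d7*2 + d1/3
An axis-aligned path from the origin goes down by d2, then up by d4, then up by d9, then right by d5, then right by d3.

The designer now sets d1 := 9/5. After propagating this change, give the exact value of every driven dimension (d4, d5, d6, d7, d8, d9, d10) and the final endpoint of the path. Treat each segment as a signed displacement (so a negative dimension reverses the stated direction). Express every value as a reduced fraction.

d4 = 14
d5 = 42/5
d6 = 77/2
d7 = 972/5
d8 = 21/5
d9 = 6/5
d10 = -384
endpoint = (56/5, 73/5)

Apply edit: d1 := 9/5
  d4 = d3*5 = 14
  d5 = d3*3 = 42/5
  d6 = d5*5 - d4/4 = 77/2
  d7 = d3 - d1/2 + d6*5 = 972/5
  d8 = d5/2 = 21/5
  d9 = d1 - d2 = 6/5
  d10 = d8 - d7*2 + d1/3 = -384
Walk from origin (0, 0):
  seg 1: down by d2 = 3/5 → (0, -3/5)
  seg 2: up by d4 = 14 → (0, 67/5)
  seg 3: up by d9 = 6/5 → (0, 73/5)
  seg 4: right by d5 = 42/5 → (42/5, 73/5)
  seg 5: right by d3 = 14/5 → (56/5, 73/5)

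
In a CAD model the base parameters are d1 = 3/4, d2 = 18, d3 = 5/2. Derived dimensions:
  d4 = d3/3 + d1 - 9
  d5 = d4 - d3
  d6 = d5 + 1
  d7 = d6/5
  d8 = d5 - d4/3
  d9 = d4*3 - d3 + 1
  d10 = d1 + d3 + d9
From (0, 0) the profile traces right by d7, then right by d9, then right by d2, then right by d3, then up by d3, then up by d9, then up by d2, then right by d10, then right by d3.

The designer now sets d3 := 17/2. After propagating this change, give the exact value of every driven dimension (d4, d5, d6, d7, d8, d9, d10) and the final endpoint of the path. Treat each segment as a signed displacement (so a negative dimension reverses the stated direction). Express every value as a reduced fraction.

d4 = -65/12
d5 = -167/12
d6 = -155/12
d7 = -31/12
d8 = -109/9
d9 = -95/4
d10 = -29/2
endpoint = (-35/6, 11/4)

Apply edit: d3 := 17/2
  d4 = d3/3 + d1 - 9 = -65/12
  d5 = d4 - d3 = -167/12
  d6 = d5 + 1 = -155/12
  d7 = d6/5 = -31/12
  d8 = d5 - d4/3 = -109/9
  d9 = d4*3 - d3 + 1 = -95/4
  d10 = d1 + d3 + d9 = -29/2
Walk from origin (0, 0):
  seg 1: right by d7 = -31/12 → (-31/12, 0)
  seg 2: right by d9 = -95/4 → (-79/3, 0)
  seg 3: right by d2 = 18 → (-25/3, 0)
  seg 4: right by d3 = 17/2 → (1/6, 0)
  seg 5: up by d3 = 17/2 → (1/6, 17/2)
  seg 6: up by d9 = -95/4 → (1/6, -61/4)
  seg 7: up by d2 = 18 → (1/6, 11/4)
  seg 8: right by d10 = -29/2 → (-43/3, 11/4)
  seg 9: right by d3 = 17/2 → (-35/6, 11/4)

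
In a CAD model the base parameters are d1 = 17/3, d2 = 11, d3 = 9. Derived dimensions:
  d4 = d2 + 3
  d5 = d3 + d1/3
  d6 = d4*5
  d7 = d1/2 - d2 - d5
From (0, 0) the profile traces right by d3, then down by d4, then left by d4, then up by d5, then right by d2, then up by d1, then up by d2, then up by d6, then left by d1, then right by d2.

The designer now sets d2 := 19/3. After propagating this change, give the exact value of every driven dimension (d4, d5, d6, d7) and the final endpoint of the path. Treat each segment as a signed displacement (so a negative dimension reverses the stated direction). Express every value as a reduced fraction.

Apply edit: d2 := 19/3
  d4 = d2 + 3 = 28/3
  d5 = d3 + d1/3 = 98/9
  d6 = d4*5 = 140/3
  d7 = d1/2 - d2 - d5 = -259/18
Walk from origin (0, 0):
  seg 1: right by d3 = 9 → (9, 0)
  seg 2: down by d4 = 28/3 → (9, -28/3)
  seg 3: left by d4 = 28/3 → (-1/3, -28/3)
  seg 4: up by d5 = 98/9 → (-1/3, 14/9)
  seg 5: right by d2 = 19/3 → (6, 14/9)
  seg 6: up by d1 = 17/3 → (6, 65/9)
  seg 7: up by d2 = 19/3 → (6, 122/9)
  seg 8: up by d6 = 140/3 → (6, 542/9)
  seg 9: left by d1 = 17/3 → (1/3, 542/9)
  seg 10: right by d2 = 19/3 → (20/3, 542/9)

d4 = 28/3
d5 = 98/9
d6 = 140/3
d7 = -259/18
endpoint = (20/3, 542/9)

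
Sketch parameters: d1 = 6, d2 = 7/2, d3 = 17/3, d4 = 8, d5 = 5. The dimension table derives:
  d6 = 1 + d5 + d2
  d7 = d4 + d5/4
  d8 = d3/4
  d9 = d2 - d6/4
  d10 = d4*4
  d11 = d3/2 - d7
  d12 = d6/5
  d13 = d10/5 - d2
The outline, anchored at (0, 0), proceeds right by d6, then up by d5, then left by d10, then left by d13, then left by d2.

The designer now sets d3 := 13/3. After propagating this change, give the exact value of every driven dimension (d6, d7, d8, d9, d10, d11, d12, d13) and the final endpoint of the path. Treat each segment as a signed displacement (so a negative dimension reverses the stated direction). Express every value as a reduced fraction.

Apply edit: d3 := 13/3
  d6 = 1 + d5 + d2 = 19/2
  d7 = d4 + d5/4 = 37/4
  d8 = d3/4 = 13/12
  d9 = d2 - d6/4 = 9/8
  d10 = d4*4 = 32
  d11 = d3/2 - d7 = -85/12
  d12 = d6/5 = 19/10
  d13 = d10/5 - d2 = 29/10
Walk from origin (0, 0):
  seg 1: right by d6 = 19/2 → (19/2, 0)
  seg 2: up by d5 = 5 → (19/2, 5)
  seg 3: left by d10 = 32 → (-45/2, 5)
  seg 4: left by d13 = 29/10 → (-127/5, 5)
  seg 5: left by d2 = 7/2 → (-289/10, 5)

d6 = 19/2
d7 = 37/4
d8 = 13/12
d9 = 9/8
d10 = 32
d11 = -85/12
d12 = 19/10
d13 = 29/10
endpoint = (-289/10, 5)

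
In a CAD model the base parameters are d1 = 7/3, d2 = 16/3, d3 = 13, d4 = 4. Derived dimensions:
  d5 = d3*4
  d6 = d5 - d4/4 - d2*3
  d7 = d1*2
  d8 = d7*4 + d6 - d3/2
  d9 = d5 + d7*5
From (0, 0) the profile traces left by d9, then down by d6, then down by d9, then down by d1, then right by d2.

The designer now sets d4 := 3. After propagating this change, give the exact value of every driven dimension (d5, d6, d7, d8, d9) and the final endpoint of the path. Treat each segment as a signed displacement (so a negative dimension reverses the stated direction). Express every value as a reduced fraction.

d5 = 52
d6 = 141/4
d7 = 14/3
d8 = 569/12
d9 = 226/3
endpoint = (-70, -1355/12)

Apply edit: d4 := 3
  d5 = d3*4 = 52
  d6 = d5 - d4/4 - d2*3 = 141/4
  d7 = d1*2 = 14/3
  d8 = d7*4 + d6 - d3/2 = 569/12
  d9 = d5 + d7*5 = 226/3
Walk from origin (0, 0):
  seg 1: left by d9 = 226/3 → (-226/3, 0)
  seg 2: down by d6 = 141/4 → (-226/3, -141/4)
  seg 3: down by d9 = 226/3 → (-226/3, -1327/12)
  seg 4: down by d1 = 7/3 → (-226/3, -1355/12)
  seg 5: right by d2 = 16/3 → (-70, -1355/12)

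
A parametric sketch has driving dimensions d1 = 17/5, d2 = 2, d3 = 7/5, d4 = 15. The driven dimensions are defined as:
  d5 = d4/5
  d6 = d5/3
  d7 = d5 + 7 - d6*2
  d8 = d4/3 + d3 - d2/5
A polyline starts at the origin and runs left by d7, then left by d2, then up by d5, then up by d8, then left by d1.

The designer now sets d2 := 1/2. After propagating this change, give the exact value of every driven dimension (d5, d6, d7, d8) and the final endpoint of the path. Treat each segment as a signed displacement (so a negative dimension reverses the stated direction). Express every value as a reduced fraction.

Apply edit: d2 := 1/2
  d5 = d4/5 = 3
  d6 = d5/3 = 1
  d7 = d5 + 7 - d6*2 = 8
  d8 = d4/3 + d3 - d2/5 = 63/10
Walk from origin (0, 0):
  seg 1: left by d7 = 8 → (-8, 0)
  seg 2: left by d2 = 1/2 → (-17/2, 0)
  seg 3: up by d5 = 3 → (-17/2, 3)
  seg 4: up by d8 = 63/10 → (-17/2, 93/10)
  seg 5: left by d1 = 17/5 → (-119/10, 93/10)

d5 = 3
d6 = 1
d7 = 8
d8 = 63/10
endpoint = (-119/10, 93/10)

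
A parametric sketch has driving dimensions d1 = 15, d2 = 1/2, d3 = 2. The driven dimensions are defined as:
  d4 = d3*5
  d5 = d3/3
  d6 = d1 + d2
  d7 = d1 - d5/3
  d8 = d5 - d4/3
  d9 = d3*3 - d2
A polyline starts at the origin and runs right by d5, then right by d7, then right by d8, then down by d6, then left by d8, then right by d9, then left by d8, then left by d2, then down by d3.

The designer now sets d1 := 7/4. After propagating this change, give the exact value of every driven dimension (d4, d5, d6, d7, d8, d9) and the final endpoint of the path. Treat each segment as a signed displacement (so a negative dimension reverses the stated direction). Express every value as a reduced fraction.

Apply edit: d1 := 7/4
  d4 = d3*5 = 10
  d5 = d3/3 = 2/3
  d6 = d1 + d2 = 9/4
  d7 = d1 - d5/3 = 55/36
  d8 = d5 - d4/3 = -8/3
  d9 = d3*3 - d2 = 11/2
Walk from origin (0, 0):
  seg 1: right by d5 = 2/3 → (2/3, 0)
  seg 2: right by d7 = 55/36 → (79/36, 0)
  seg 3: right by d8 = -8/3 → (-17/36, 0)
  seg 4: down by d6 = 9/4 → (-17/36, -9/4)
  seg 5: left by d8 = -8/3 → (79/36, -9/4)
  seg 6: right by d9 = 11/2 → (277/36, -9/4)
  seg 7: left by d8 = -8/3 → (373/36, -9/4)
  seg 8: left by d2 = 1/2 → (355/36, -9/4)
  seg 9: down by d3 = 2 → (355/36, -17/4)

d4 = 10
d5 = 2/3
d6 = 9/4
d7 = 55/36
d8 = -8/3
d9 = 11/2
endpoint = (355/36, -17/4)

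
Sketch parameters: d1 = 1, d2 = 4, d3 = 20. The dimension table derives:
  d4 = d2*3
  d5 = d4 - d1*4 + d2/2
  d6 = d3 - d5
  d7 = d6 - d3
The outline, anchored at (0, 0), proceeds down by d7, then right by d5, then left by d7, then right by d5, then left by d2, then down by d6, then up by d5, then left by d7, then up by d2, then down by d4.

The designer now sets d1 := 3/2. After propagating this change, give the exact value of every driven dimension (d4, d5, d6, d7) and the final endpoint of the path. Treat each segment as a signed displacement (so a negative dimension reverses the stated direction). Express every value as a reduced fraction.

Apply edit: d1 := 3/2
  d4 = d2*3 = 12
  d5 = d4 - d1*4 + d2/2 = 8
  d6 = d3 - d5 = 12
  d7 = d6 - d3 = -8
Walk from origin (0, 0):
  seg 1: down by d7 = -8 → (0, 8)
  seg 2: right by d5 = 8 → (8, 8)
  seg 3: left by d7 = -8 → (16, 8)
  seg 4: right by d5 = 8 → (24, 8)
  seg 5: left by d2 = 4 → (20, 8)
  seg 6: down by d6 = 12 → (20, -4)
  seg 7: up by d5 = 8 → (20, 4)
  seg 8: left by d7 = -8 → (28, 4)
  seg 9: up by d2 = 4 → (28, 8)
  seg 10: down by d4 = 12 → (28, -4)

d4 = 12
d5 = 8
d6 = 12
d7 = -8
endpoint = (28, -4)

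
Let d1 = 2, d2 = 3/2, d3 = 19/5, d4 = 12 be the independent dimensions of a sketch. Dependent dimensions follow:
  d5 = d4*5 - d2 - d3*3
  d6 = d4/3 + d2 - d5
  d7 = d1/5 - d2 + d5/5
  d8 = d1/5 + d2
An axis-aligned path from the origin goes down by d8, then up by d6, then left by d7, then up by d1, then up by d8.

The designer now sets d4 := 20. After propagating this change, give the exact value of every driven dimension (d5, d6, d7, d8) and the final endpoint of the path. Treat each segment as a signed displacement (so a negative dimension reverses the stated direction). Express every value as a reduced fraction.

d5 = 871/10
d6 = -1184/15
d7 = 408/25
d8 = 19/10
endpoint = (-408/25, -1154/15)

Apply edit: d4 := 20
  d5 = d4*5 - d2 - d3*3 = 871/10
  d6 = d4/3 + d2 - d5 = -1184/15
  d7 = d1/5 - d2 + d5/5 = 408/25
  d8 = d1/5 + d2 = 19/10
Walk from origin (0, 0):
  seg 1: down by d8 = 19/10 → (0, -19/10)
  seg 2: up by d6 = -1184/15 → (0, -485/6)
  seg 3: left by d7 = 408/25 → (-408/25, -485/6)
  seg 4: up by d1 = 2 → (-408/25, -473/6)
  seg 5: up by d8 = 19/10 → (-408/25, -1154/15)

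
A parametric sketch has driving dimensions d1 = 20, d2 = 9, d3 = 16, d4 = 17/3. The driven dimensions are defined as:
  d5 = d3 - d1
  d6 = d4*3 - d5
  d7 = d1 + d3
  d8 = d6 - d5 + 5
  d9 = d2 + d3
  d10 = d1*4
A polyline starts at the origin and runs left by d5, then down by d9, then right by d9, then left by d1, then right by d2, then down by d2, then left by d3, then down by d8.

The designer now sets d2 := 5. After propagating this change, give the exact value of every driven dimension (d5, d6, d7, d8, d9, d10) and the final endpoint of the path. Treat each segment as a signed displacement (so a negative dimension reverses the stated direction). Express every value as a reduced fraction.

d5 = -4
d6 = 21
d7 = 36
d8 = 30
d9 = 21
d10 = 80
endpoint = (-6, -56)

Apply edit: d2 := 5
  d5 = d3 - d1 = -4
  d6 = d4*3 - d5 = 21
  d7 = d1 + d3 = 36
  d8 = d6 - d5 + 5 = 30
  d9 = d2 + d3 = 21
  d10 = d1*4 = 80
Walk from origin (0, 0):
  seg 1: left by d5 = -4 → (4, 0)
  seg 2: down by d9 = 21 → (4, -21)
  seg 3: right by d9 = 21 → (25, -21)
  seg 4: left by d1 = 20 → (5, -21)
  seg 5: right by d2 = 5 → (10, -21)
  seg 6: down by d2 = 5 → (10, -26)
  seg 7: left by d3 = 16 → (-6, -26)
  seg 8: down by d8 = 30 → (-6, -56)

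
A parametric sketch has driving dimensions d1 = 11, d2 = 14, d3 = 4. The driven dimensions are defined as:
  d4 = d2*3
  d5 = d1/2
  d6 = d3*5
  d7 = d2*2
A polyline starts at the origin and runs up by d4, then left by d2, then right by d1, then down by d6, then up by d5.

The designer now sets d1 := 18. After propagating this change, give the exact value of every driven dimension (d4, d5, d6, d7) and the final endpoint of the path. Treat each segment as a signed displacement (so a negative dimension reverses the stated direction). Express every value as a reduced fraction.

d4 = 42
d5 = 9
d6 = 20
d7 = 28
endpoint = (4, 31)

Apply edit: d1 := 18
  d4 = d2*3 = 42
  d5 = d1/2 = 9
  d6 = d3*5 = 20
  d7 = d2*2 = 28
Walk from origin (0, 0):
  seg 1: up by d4 = 42 → (0, 42)
  seg 2: left by d2 = 14 → (-14, 42)
  seg 3: right by d1 = 18 → (4, 42)
  seg 4: down by d6 = 20 → (4, 22)
  seg 5: up by d5 = 9 → (4, 31)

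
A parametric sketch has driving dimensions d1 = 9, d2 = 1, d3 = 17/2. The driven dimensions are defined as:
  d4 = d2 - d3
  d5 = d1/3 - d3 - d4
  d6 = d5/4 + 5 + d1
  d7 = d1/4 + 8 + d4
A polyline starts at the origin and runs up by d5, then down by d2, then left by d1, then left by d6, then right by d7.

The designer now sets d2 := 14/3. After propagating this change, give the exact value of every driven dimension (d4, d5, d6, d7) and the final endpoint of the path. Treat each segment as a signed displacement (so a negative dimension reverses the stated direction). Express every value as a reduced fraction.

d4 = -23/6
d5 = -5/3
d6 = 163/12
d7 = 77/12
endpoint = (-97/6, -19/3)

Apply edit: d2 := 14/3
  d4 = d2 - d3 = -23/6
  d5 = d1/3 - d3 - d4 = -5/3
  d6 = d5/4 + 5 + d1 = 163/12
  d7 = d1/4 + 8 + d4 = 77/12
Walk from origin (0, 0):
  seg 1: up by d5 = -5/3 → (0, -5/3)
  seg 2: down by d2 = 14/3 → (0, -19/3)
  seg 3: left by d1 = 9 → (-9, -19/3)
  seg 4: left by d6 = 163/12 → (-271/12, -19/3)
  seg 5: right by d7 = 77/12 → (-97/6, -19/3)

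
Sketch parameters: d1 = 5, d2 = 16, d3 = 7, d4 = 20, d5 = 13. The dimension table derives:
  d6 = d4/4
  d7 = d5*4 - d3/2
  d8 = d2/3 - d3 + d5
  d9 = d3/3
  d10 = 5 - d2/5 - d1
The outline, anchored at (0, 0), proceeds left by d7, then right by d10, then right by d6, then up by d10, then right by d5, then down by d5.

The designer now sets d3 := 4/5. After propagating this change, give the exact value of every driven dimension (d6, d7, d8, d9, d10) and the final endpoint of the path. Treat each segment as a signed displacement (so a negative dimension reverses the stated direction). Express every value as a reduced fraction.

Apply edit: d3 := 4/5
  d6 = d4/4 = 5
  d7 = d5*4 - d3/2 = 258/5
  d8 = d2/3 - d3 + d5 = 263/15
  d9 = d3/3 = 4/15
  d10 = 5 - d2/5 - d1 = -16/5
Walk from origin (0, 0):
  seg 1: left by d7 = 258/5 → (-258/5, 0)
  seg 2: right by d10 = -16/5 → (-274/5, 0)
  seg 3: right by d6 = 5 → (-249/5, 0)
  seg 4: up by d10 = -16/5 → (-249/5, -16/5)
  seg 5: right by d5 = 13 → (-184/5, -16/5)
  seg 6: down by d5 = 13 → (-184/5, -81/5)

d6 = 5
d7 = 258/5
d8 = 263/15
d9 = 4/15
d10 = -16/5
endpoint = (-184/5, -81/5)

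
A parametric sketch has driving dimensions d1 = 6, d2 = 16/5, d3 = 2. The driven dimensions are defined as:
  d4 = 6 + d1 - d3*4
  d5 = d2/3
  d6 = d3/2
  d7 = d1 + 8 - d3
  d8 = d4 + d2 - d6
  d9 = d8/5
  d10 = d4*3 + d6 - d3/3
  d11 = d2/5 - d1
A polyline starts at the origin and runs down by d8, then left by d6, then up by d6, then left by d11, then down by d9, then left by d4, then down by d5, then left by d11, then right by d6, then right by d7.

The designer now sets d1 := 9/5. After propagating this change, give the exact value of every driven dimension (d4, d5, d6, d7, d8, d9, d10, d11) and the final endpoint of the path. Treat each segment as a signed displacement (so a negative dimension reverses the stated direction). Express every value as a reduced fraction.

d4 = -1/5
d5 = 16/15
d6 = 1
d7 = 39/5
d8 = 2
d9 = 2/5
d10 = -4/15
d11 = -29/25
endpoint = (258/25, -37/15)

Apply edit: d1 := 9/5
  d4 = 6 + d1 - d3*4 = -1/5
  d5 = d2/3 = 16/15
  d6 = d3/2 = 1
  d7 = d1 + 8 - d3 = 39/5
  d8 = d4 + d2 - d6 = 2
  d9 = d8/5 = 2/5
  d10 = d4*3 + d6 - d3/3 = -4/15
  d11 = d2/5 - d1 = -29/25
Walk from origin (0, 0):
  seg 1: down by d8 = 2 → (0, -2)
  seg 2: left by d6 = 1 → (-1, -2)
  seg 3: up by d6 = 1 → (-1, -1)
  seg 4: left by d11 = -29/25 → (4/25, -1)
  seg 5: down by d9 = 2/5 → (4/25, -7/5)
  seg 6: left by d4 = -1/5 → (9/25, -7/5)
  seg 7: down by d5 = 16/15 → (9/25, -37/15)
  seg 8: left by d11 = -29/25 → (38/25, -37/15)
  seg 9: right by d6 = 1 → (63/25, -37/15)
  seg 10: right by d7 = 39/5 → (258/25, -37/15)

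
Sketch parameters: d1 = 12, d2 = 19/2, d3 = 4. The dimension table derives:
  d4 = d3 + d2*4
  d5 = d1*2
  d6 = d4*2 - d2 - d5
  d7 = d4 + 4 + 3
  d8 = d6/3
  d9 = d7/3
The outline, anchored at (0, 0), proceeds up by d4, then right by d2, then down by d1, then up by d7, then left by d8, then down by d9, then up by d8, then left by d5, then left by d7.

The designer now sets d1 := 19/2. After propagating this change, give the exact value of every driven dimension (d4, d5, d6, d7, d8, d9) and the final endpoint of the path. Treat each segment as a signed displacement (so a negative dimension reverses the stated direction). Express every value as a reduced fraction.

d4 = 42
d5 = 19
d6 = 111/2
d7 = 49
d8 = 37/2
d9 = 49/3
endpoint = (-77, 251/3)

Apply edit: d1 := 19/2
  d4 = d3 + d2*4 = 42
  d5 = d1*2 = 19
  d6 = d4*2 - d2 - d5 = 111/2
  d7 = d4 + 4 + 3 = 49
  d8 = d6/3 = 37/2
  d9 = d7/3 = 49/3
Walk from origin (0, 0):
  seg 1: up by d4 = 42 → (0, 42)
  seg 2: right by d2 = 19/2 → (19/2, 42)
  seg 3: down by d1 = 19/2 → (19/2, 65/2)
  seg 4: up by d7 = 49 → (19/2, 163/2)
  seg 5: left by d8 = 37/2 → (-9, 163/2)
  seg 6: down by d9 = 49/3 → (-9, 391/6)
  seg 7: up by d8 = 37/2 → (-9, 251/3)
  seg 8: left by d5 = 19 → (-28, 251/3)
  seg 9: left by d7 = 49 → (-77, 251/3)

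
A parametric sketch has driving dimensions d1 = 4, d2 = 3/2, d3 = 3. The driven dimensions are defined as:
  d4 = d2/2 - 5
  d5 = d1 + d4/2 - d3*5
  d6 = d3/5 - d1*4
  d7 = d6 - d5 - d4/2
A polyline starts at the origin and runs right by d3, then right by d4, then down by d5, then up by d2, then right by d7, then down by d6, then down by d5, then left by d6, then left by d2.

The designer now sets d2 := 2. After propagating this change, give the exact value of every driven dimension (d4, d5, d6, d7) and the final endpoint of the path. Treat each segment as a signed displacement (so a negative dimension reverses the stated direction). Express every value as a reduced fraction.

d4 = -4
d5 = -13
d6 = -77/5
d7 = -2/5
endpoint = (12, 217/5)

Apply edit: d2 := 2
  d4 = d2/2 - 5 = -4
  d5 = d1 + d4/2 - d3*5 = -13
  d6 = d3/5 - d1*4 = -77/5
  d7 = d6 - d5 - d4/2 = -2/5
Walk from origin (0, 0):
  seg 1: right by d3 = 3 → (3, 0)
  seg 2: right by d4 = -4 → (-1, 0)
  seg 3: down by d5 = -13 → (-1, 13)
  seg 4: up by d2 = 2 → (-1, 15)
  seg 5: right by d7 = -2/5 → (-7/5, 15)
  seg 6: down by d6 = -77/5 → (-7/5, 152/5)
  seg 7: down by d5 = -13 → (-7/5, 217/5)
  seg 8: left by d6 = -77/5 → (14, 217/5)
  seg 9: left by d2 = 2 → (12, 217/5)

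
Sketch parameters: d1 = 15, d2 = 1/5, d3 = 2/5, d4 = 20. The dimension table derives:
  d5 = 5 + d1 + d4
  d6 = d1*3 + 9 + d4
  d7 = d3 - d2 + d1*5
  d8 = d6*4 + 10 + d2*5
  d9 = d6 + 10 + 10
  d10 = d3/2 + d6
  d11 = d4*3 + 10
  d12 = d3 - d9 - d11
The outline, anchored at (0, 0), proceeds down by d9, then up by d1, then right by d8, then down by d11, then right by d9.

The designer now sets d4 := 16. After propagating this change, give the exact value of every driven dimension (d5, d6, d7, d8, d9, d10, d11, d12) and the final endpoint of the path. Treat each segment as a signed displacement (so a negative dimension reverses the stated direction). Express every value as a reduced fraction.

Apply edit: d4 := 16
  d5 = 5 + d1 + d4 = 36
  d6 = d1*3 + 9 + d4 = 70
  d7 = d3 - d2 + d1*5 = 376/5
  d8 = d6*4 + 10 + d2*5 = 291
  d9 = d6 + 10 + 10 = 90
  d10 = d3/2 + d6 = 351/5
  d11 = d4*3 + 10 = 58
  d12 = d3 - d9 - d11 = -738/5
Walk from origin (0, 0):
  seg 1: down by d9 = 90 → (0, -90)
  seg 2: up by d1 = 15 → (0, -75)
  seg 3: right by d8 = 291 → (291, -75)
  seg 4: down by d11 = 58 → (291, -133)
  seg 5: right by d9 = 90 → (381, -133)

d5 = 36
d6 = 70
d7 = 376/5
d8 = 291
d9 = 90
d10 = 351/5
d11 = 58
d12 = -738/5
endpoint = (381, -133)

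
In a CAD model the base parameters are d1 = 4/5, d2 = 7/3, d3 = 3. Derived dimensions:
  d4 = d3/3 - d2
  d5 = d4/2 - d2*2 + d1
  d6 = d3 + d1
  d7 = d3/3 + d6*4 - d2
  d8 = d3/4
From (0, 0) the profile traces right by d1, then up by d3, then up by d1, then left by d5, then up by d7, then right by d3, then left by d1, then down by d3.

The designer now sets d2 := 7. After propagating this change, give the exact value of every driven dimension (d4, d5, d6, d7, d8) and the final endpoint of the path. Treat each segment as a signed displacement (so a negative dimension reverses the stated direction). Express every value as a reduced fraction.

Apply edit: d2 := 7
  d4 = d3/3 - d2 = -6
  d5 = d4/2 - d2*2 + d1 = -81/5
  d6 = d3 + d1 = 19/5
  d7 = d3/3 + d6*4 - d2 = 46/5
  d8 = d3/4 = 3/4
Walk from origin (0, 0):
  seg 1: right by d1 = 4/5 → (4/5, 0)
  seg 2: up by d3 = 3 → (4/5, 3)
  seg 3: up by d1 = 4/5 → (4/5, 19/5)
  seg 4: left by d5 = -81/5 → (17, 19/5)
  seg 5: up by d7 = 46/5 → (17, 13)
  seg 6: right by d3 = 3 → (20, 13)
  seg 7: left by d1 = 4/5 → (96/5, 13)
  seg 8: down by d3 = 3 → (96/5, 10)

d4 = -6
d5 = -81/5
d6 = 19/5
d7 = 46/5
d8 = 3/4
endpoint = (96/5, 10)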